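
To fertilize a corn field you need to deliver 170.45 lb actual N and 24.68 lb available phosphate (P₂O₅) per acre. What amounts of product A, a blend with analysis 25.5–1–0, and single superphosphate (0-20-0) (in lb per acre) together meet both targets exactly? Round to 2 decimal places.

668.43 lb product A, 89.98 lb single superphosphate

Per-acre balance (a = product A, b = single superphosphate):
N: 0.255·a + 0·b = 170.45
P₂O₅: 0.01·a + 0.2·b = 24.68
Eliminate a: (row1) − 0.255/0.01·(row2) → -5.1·b = -458.89, so b = 89.9784.
Back-substitute: a = (170.45 − 0·89.9784) / 0.255 = 668.431.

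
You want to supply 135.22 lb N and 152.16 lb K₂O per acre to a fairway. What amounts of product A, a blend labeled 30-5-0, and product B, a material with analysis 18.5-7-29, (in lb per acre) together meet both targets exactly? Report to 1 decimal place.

127.2 lb product A, 524.7 lb product B

Per-acre balance (a = product A, b = product B):
N: 0.3·a + 0.185·b = 135.22
K₂O: 0·a + 0.29·b = 152.16
Solving simultaneously: a = 127.175, b = 524.69.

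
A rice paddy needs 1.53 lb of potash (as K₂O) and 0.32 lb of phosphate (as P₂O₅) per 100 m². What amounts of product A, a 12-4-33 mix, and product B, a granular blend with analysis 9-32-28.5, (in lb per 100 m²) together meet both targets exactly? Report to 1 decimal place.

4.2 lb product A, 0.5 lb product B

Per-100 m² balance (a = product A, b = product B):
K₂O: 0.33·a + 0.285·b = 1.53
P₂O₅: 0.04·a + 0.32·b = 0.32
Solving simultaneously: a = 4.2293, b = 0.471338.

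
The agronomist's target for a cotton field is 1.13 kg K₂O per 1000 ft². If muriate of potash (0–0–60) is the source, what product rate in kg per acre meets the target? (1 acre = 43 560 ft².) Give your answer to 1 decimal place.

82.0 kg of product per acre

Product per 1000 ft² = 1.13 / 60% = 1.88333 kg.
Convert to per acre: 1.88333 × 43.56 = 82.038 kg.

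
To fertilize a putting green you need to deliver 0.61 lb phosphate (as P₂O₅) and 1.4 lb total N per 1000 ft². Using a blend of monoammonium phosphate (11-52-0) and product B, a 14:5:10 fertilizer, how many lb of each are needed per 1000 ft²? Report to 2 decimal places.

0.23 lb monoammonium phosphate, 9.82 lb product B

Per-1000 ft² balance (a = monoammonium phosphate, b = product B):
P₂O₅: 0.52·a + 0.05·b = 0.61
N: 0.11·a + 0.14·b = 1.4
Eliminate b: (row1) − 0.05/0.14·(row2) → 0.480714·a = 0.11, so a = 0.228826.
Then b = (1.4 − 0.11·0.228826) / 0.14 = 9.82021.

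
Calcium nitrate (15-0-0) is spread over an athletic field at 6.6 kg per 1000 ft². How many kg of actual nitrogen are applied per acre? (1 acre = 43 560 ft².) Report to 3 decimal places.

nitrogen per 1000 ft² = 6.6 × 15% = 0.99 kg.
Convert to per acre: 0.99 × 43.56 = 43.1244 kg.

43.124 kg N per acre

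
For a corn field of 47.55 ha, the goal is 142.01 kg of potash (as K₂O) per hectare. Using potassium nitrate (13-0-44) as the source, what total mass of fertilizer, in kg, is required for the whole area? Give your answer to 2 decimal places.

Product per hectare = 142.01 / 44% = 322.75 kg.
Total product = 322.75 × 47.55 = 15346.762 kg.

15346.76 kg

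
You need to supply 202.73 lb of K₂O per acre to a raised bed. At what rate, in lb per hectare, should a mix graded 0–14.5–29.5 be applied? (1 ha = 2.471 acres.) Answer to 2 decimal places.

Product per acre = 202.73 / 29.5% = 687.22 lb.
Convert to per hectare: 687.22 × 2.471 = 1698.121 lb.

1698.12 lb of product per hectare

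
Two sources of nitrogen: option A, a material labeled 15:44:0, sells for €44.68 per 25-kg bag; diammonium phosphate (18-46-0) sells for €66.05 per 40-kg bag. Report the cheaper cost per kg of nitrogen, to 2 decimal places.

€9.17 per kg N (diammonium phosphate)

option A: N per bag = 25 × 15% = 3.75 kg; cost = 44.68 / 3.75 = €11.9147/kg N.
diammonium phosphate: N per bag = 40 × 18% = 7.2 kg; cost = 66.05 / 7.2 = €9.1736/kg N.
diammonium phosphate is cheaper.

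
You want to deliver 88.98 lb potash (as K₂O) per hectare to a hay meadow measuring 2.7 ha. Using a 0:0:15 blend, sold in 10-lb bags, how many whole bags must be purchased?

161 bags

Product per hectare = 88.98 / 15% = 593.2 lb.
Total product = 593.2 × 2.7 = 1601.64 lb.
Bags = ⌈1601.64 / 10⌉ = 161.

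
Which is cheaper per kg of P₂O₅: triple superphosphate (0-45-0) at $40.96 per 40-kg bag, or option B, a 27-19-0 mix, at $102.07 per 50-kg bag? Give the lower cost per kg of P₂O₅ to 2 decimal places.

triple superphosphate: P₂O₅ per bag = 40 × 45% = 18 kg; cost = 40.96 / 18 = $2.2756/kg P₂O₅.
option B: P₂O₅ per bag = 50 × 19% = 9.5 kg; cost = 102.07 / 9.5 = $10.7442/kg P₂O₅.
triple superphosphate is cheaper.

$2.28 per kg P₂O₅ (triple superphosphate)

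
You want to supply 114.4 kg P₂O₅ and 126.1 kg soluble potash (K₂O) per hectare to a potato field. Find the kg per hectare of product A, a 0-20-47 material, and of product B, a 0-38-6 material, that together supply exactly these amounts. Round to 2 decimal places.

246.42 kg product A, 171.36 kg product B

With a, b = kg per hectare of product A and product B:
P₂O₅: 0.2·a + 0.38·b = 114.4
K₂O: 0.47·a + 0.06·b = 126.1
Eliminate a: (row1) − 0.2/0.47·(row2) → 0.354468·b = 60.7404, so b = 171.357.
Back-substitute: a = (114.4 − 0.38·171.357) / 0.2 = 246.423.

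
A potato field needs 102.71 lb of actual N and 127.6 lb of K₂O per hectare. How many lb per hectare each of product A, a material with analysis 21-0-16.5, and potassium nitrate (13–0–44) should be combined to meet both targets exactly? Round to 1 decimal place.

Let a = lb of product A, b = lb of potassium nitrate (per hectare).
N: 0.21·a + 0.13·b = 102.71
K₂O: 0.165·a + 0.44·b = 127.6
Eliminate a: (row1) − 0.21/0.165·(row2) → -0.43·b = -59.69, so b = 138.814.
Back-substitute: a = (102.71 − 0.13·138.814) / 0.21 = 403.163.

403.2 lb product A, 138.8 lb potassium nitrate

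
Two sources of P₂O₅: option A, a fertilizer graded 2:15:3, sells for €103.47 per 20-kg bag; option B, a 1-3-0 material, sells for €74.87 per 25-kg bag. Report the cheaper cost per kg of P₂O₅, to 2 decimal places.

option A: P₂O₅ per bag = 20 × 15% = 3 kg; cost = 103.47 / 3 = €34.4900/kg P₂O₅.
option B: P₂O₅ per bag = 25 × 3% = 0.75 kg; cost = 74.87 / 0.75 = €99.8267/kg P₂O₅.
option A is cheaper.

€34.49 per kg P₂O₅ (option A)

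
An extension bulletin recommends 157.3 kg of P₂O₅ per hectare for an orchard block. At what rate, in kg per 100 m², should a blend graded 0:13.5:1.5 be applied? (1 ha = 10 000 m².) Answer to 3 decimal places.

Product per hectare = 157.3 / 13.5% = 1165.19 kg.
Convert to per 100 m²: 1165.19 × 0.01 = 11.6519 kg.

11.652 kg of product per hundred sq m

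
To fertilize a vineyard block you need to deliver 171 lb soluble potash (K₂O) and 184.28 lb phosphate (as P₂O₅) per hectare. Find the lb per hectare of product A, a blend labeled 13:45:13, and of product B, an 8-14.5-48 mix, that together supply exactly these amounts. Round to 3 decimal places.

With a, b = lb per hectare of product A and product B:
K₂O: 0.13·a + 0.48·b = 171
P₂O₅: 0.45·a + 0.145·b = 184.28
Solving simultaneously: a = 322.8983, b = 268.7984.

322.898 lb product A, 268.798 lb product B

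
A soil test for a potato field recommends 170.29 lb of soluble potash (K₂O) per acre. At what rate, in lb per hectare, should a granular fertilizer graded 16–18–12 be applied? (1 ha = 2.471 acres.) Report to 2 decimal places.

Product per acre = 170.29 / 12% = 1419.08 lb.
Convert to per hectare: 1419.08 × 2.471 = 3506.5549 lb.

3506.55 lb of product per hectare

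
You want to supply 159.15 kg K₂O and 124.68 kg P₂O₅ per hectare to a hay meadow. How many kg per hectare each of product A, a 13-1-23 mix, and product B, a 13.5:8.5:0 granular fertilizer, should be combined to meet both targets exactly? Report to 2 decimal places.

691.96 kg product A, 1385.42 kg product B

With a, b = kg per hectare of product A and product B:
K₂O: 0.23·a + 0·b = 159.15
P₂O₅: 0.01·a + 0.085·b = 124.68
Solving simultaneously: a = 691.957, b = 1385.417.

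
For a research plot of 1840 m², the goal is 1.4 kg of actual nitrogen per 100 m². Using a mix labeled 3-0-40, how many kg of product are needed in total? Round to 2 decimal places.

Product per 100 m² = 1.4 / 3% = 46.6667 kg.
Total product = 46.6667 × 1840 / 100 = 858.667 kg.

858.67 kg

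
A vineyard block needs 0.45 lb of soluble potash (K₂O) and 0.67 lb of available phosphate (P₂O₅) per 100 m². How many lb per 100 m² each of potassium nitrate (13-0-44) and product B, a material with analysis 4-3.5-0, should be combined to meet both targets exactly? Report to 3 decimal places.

1.023 lb potassium nitrate, 19.143 lb product B

Per-100 m² balance (a = potassium nitrate, b = product B):
K₂O: 0.44·a + 0·b = 0.45
P₂O₅: 0·a + 0.035·b = 0.67
Solving simultaneously: a = 1.02273, b = 19.1429.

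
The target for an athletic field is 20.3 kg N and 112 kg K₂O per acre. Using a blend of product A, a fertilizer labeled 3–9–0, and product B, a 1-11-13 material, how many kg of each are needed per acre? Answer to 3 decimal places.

Per-acre balance (a = product A, b = product B):
N: 0.03·a + 0.01·b = 20.3
K₂O: 0·a + 0.13·b = 112
Solving simultaneously: a = 389.4872, b = 861.53846.

389.487 kg product A, 861.538 kg product B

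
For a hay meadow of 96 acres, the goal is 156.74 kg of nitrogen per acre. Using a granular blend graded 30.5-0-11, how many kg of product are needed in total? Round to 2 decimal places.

Product per acre = 156.74 / 30.5% = 513.902 kg.
Total product = 513.902 × 96 = 49334.557 kg.

49334.56 kg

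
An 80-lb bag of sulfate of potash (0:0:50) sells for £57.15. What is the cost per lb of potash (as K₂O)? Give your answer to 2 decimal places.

£1.43 per lb K₂O

K₂O in bag = 80 × 50% = 40 lb.
Cost per lb K₂O = £57.15 / 40 = £1.4287.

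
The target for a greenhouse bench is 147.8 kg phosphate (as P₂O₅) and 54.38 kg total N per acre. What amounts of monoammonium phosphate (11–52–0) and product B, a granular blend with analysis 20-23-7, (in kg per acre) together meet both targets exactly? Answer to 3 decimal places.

Per-acre balance (a = monoammonium phosphate, b = product B):
P₂O₅: 0.52·a + 0.23·b = 147.8
N: 0.11·a + 0.2·b = 54.38
From row1: a = (147.8 − 0.23·b) / 0.52.
Into row2: 0.11·(147.8 − 0.23·b)/0.52 + 0.2·b = 54.38 → b = 152.7268, a = 216.6785.

216.679 kg monoammonium phosphate, 152.727 kg product B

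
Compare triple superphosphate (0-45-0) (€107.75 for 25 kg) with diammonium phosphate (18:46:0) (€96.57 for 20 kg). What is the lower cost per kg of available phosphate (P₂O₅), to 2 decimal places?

€9.58 per kg P₂O₅ (triple superphosphate)

triple superphosphate: P₂O₅ per bag = 25 × 45% = 11.25 kg; cost = 107.75 / 11.25 = €9.5778/kg P₂O₅.
diammonium phosphate: P₂O₅ per bag = 20 × 46% = 9.2 kg; cost = 96.57 / 9.2 = €10.4967/kg P₂O₅.
triple superphosphate is cheaper.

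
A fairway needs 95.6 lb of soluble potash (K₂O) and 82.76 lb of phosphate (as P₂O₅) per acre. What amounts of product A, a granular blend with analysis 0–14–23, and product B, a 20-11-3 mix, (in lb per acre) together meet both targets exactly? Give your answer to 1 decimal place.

Per-acre balance (a = product A, b = product B):
K₂O: 0.23·a + 0.03·b = 95.6
P₂O₅: 0.14·a + 0.11·b = 82.76
Eliminate a: (row1) − 0.23/0.14·(row2) → -0.150714·b = -40.3629, so b = 267.81.
Back-substitute: a = (95.6 − 0.03·267.81) / 0.23 = 380.72.

380.7 lb product A, 267.8 lb product B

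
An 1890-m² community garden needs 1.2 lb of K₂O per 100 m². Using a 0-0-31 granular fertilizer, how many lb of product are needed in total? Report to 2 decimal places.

73.16 lb

Product per 100 m² = 1.2 / 31% = 3.87097 lb.
Total product = 3.87097 × 1890 / 100 = 73.1613 lb.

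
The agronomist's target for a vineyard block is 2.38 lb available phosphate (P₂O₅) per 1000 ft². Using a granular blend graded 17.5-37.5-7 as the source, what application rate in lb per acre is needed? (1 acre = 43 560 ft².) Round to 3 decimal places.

Product per 1000 ft² = 2.38 / 37.5% = 6.34667 lb.
Convert to per acre: 6.34667 × 43.56 = 276.4608 lb.

276.461 lb of product per acre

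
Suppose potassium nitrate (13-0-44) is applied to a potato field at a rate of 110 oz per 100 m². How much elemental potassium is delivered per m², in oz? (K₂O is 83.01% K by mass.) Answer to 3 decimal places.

0.402 oz K per sq m

K₂O per 100 m² = 110 × 44% = 48.4 oz.
Elemental K = 48.4 × 0.8301 = 40.1768 oz per 100 m².
Convert to per m²: 40.1768 × 0.01 = 0.401768 oz.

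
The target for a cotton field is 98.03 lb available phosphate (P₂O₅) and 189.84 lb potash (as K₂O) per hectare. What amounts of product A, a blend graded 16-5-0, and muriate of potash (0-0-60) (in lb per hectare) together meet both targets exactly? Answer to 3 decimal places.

1960.600 lb product A, 316.400 lb muriate of potash

Per-hectare balance (a = product A, b = muriate of potash):
P₂O₅: 0.05·a + 0·b = 98.03
K₂O: 0·a + 0.6·b = 189.84
Solving simultaneously: a = 1960.6, b = 316.4.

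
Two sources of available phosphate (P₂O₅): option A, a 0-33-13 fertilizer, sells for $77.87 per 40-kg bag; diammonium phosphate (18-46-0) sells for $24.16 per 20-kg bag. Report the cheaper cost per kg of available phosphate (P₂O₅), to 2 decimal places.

option A: P₂O₅ per bag = 40 × 33% = 13.2 kg; cost = 77.87 / 13.2 = $5.8992/kg P₂O₅.
diammonium phosphate: P₂O₅ per bag = 20 × 46% = 9.2 kg; cost = 24.16 / 9.2 = $2.6261/kg P₂O₅.
diammonium phosphate is cheaper.

$2.63 per kg P₂O₅ (diammonium phosphate)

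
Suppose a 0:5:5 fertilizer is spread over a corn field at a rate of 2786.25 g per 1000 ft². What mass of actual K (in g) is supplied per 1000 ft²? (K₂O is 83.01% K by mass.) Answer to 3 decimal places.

K₂O per 1000 ft² = 2786.25 × 5% = 139.312 g.
Elemental K = 139.312 × 0.8301 = 115.6433 g per 1000 ft².

115.643 g K per thousand sq ft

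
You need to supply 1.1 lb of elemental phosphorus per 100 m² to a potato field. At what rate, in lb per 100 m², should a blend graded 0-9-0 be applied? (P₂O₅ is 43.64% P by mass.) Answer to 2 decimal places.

28.01 lb of product per hundred sq m

As P₂O₅: 1.1 / 0.4364 = 2.52062 lb per 100 m².
Product per 100 m² = 2.52062 / 9% = 28.0069 lb.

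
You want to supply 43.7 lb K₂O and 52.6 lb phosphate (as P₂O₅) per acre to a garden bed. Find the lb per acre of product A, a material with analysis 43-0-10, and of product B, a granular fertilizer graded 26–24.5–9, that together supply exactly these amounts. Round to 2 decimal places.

243.78 lb product A, 214.69 lb product B

Per-acre balance (a = product A, b = product B):
K₂O: 0.1·a + 0.09·b = 43.7
P₂O₅: 0·a + 0.245·b = 52.6
Solving simultaneously: a = 243.776, b = 214.694.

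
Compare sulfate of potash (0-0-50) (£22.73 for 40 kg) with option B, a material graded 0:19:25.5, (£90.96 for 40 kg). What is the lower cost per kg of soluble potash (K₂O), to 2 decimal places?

£1.14 per kg K₂O (sulfate of potash)

sulfate of potash: K₂O per bag = 40 × 50% = 20 kg; cost = 22.73 / 20 = £1.1365/kg K₂O.
option B: K₂O per bag = 40 × 25.5% = 10.2 kg; cost = 90.96 / 10.2 = £8.9176/kg K₂O.
sulfate of potash is cheaper.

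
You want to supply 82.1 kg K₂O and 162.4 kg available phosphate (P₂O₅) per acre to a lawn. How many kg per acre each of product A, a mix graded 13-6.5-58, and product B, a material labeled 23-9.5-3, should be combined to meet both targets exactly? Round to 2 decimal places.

55.08 kg product A, 1671.79 kg product B

With a, b = kg per acre of product A and product B:
K₂O: 0.58·a + 0.03·b = 82.1
P₂O₅: 0.065·a + 0.095·b = 162.4
From row1: a = (82.1 − 0.03·b) / 0.58.
Into row2: 0.065·(82.1 − 0.03·b)/0.58 + 0.095·b = 162.4 → b = 1671.787, a = 55.07996.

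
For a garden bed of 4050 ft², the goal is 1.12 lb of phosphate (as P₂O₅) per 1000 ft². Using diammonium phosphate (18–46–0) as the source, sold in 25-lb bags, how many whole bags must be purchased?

Product per 1000 ft² = 1.12 / 46% = 2.43478 lb.
Total product = 2.43478 × 4050 / 1000 = 9.86087 lb.
Bags = ⌈9.86087 / 25⌉ = 1.

1 bags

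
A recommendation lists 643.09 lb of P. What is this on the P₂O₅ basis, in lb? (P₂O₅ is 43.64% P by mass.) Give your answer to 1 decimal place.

P₂O₅ = 643.09 / 0.4364 = 1473.63 lb.

1473.6 lb P₂O₅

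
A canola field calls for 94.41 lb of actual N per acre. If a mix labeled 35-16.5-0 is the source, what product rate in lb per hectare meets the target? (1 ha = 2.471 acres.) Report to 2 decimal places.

666.53 lb of product per hectare

Product per acre = 94.41 / 35% = 269.743 lb.
Convert to per hectare: 269.743 × 2.471 = 666.5346 lb.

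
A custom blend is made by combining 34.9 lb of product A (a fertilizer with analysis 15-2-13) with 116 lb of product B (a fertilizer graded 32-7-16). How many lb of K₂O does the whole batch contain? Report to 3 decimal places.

K₂O mass = 13%×34.9 + 16%×116 = 23.097 lb.

23.097 lb K₂O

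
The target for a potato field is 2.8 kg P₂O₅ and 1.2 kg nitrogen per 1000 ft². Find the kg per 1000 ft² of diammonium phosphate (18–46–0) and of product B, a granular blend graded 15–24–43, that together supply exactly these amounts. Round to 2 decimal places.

5.12 kg diammonium phosphate, 1.86 kg product B

Per-1000 ft² balance (a = diammonium phosphate, b = product B):
P₂O₅: 0.46·a + 0.24·b = 2.8
N: 0.18·a + 0.15·b = 1.2
Eliminate a: (row1) − 0.46/0.18·(row2) → -0.143333·b = -0.266667, so b = 1.86047.
Back-substitute: a = (2.8 − 0.24·1.86047) / 0.46 = 5.11628.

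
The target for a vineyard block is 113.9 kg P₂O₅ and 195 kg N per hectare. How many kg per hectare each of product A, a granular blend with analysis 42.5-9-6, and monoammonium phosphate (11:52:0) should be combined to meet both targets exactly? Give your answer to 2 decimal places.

With a, b = kg per hectare of product A and monoammonium phosphate:
P₂O₅: 0.09·a + 0.52·b = 113.9
N: 0.425·a + 0.11·b = 195
Eliminate b: (row1) − 0.52/0.11·(row2) → -1.91909·a = -807.918, so a = 420.9901.
Then b = (195 − 0.425·420.9901) / 0.11 = 146.1748.

420.99 kg product A, 146.17 kg monoammonium phosphate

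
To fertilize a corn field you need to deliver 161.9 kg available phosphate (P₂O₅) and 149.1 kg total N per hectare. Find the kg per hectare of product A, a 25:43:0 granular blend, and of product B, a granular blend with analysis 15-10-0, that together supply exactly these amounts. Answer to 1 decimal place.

With a, b = kg per hectare of product A and product B:
P₂O₅: 0.43·a + 0.1·b = 161.9
N: 0.25·a + 0.15·b = 149.1
Eliminate a: (row1) − 0.43/0.25·(row2) → -0.158·b = -94.552, so b = 598.43.
Back-substitute: a = (161.9 − 0.1·598.43) / 0.43 = 237.342.

237.3 kg product A, 598.4 kg product B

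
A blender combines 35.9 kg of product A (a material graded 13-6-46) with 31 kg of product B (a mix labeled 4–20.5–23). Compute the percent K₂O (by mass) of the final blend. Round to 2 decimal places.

Total mass = 35.9 + 31 = 66.9 kg.
K₂O mass = 46%×35.9 + 23%×31 = 23.644 kg.
% K₂O = 23.644 / 66.9 = 35.3423%.

35.34% K₂O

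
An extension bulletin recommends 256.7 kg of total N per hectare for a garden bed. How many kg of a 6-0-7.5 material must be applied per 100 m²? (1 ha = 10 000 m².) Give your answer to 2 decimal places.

Product per hectare = 256.7 / 6% = 4278.33 kg.
Convert to per 100 m²: 4278.33 × 0.01 = 42.7833 kg.

42.78 kg of product per hundred sq m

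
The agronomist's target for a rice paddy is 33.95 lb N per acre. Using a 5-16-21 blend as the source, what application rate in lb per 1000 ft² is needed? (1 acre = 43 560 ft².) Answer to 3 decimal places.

Product per acre = 33.95 / 5% = 679 lb.
Convert to per 1000 ft²: 679 × 0.0229568 = 15.5877 lb.

15.588 lb of product per thousand sq ft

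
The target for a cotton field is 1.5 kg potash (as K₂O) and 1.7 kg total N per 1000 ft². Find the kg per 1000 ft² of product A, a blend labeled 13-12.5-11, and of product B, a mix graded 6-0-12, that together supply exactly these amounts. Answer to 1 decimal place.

12.7 kg product A, 0.9 kg product B

Let a = kg of product A, b = kg of product B (per 1000 ft²).
K₂O: 0.11·a + 0.12·b = 1.5
N: 0.13·a + 0.06·b = 1.7
Solving simultaneously: a = 12.6667, b = 0.888889.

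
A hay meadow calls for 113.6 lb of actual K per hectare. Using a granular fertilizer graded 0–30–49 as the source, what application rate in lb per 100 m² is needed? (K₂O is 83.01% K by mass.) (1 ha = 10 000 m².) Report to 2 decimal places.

2.79 lb of product per hundred sq m

As K₂O: 113.6 / 0.8301 = 136.851 lb per hectare.
Product per hectare = 136.851 / 49% = 279.288 lb.
Convert to per 100 m²: 279.288 × 0.01 = 2.79288 lb.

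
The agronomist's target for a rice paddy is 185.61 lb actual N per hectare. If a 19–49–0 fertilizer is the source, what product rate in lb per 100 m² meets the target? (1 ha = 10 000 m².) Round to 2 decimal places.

Product per hectare = 185.61 / 19% = 976.895 lb.
Convert to per 100 m²: 976.895 × 0.01 = 9.76895 lb.

9.77 lb of product per hundred sq m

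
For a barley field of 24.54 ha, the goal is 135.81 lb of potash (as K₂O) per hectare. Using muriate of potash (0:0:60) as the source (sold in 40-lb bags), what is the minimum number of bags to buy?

139 bags

Product per hectare = 135.81 / 60% = 226.35 lb.
Total product = 226.35 × 24.54 = 5554.63 lb.
Bags = ⌈5554.63 / 40⌉ = 139.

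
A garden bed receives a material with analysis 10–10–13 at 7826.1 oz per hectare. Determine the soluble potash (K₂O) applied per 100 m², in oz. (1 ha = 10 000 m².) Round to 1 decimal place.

K₂O per hectare = 7826.1 × 13% = 1017.39 oz.
Convert to per 100 m²: 1017.39 × 0.01 = 10.1739 oz.

10.2 oz K₂O per hundred sq m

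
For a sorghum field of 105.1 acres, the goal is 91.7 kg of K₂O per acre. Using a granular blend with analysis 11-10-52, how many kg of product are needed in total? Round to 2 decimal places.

Product per acre = 91.7 / 52% = 176.346 kg.
Total product = 176.346 × 105.1 = 18533.981 kg.

18533.98 kg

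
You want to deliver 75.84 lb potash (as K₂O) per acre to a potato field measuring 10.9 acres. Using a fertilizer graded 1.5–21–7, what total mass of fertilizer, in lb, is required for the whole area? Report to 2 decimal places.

11809.37 lb

Product per acre = 75.84 / 7% = 1083.43 lb.
Total product = 1083.43 × 10.9 = 11809.371 lb.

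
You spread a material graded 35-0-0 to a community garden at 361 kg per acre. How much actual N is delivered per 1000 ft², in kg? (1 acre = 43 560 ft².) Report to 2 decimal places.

nitrogen per acre = 361 × 35% = 126.35 kg.
Convert to per 1000 ft²: 126.35 × 0.0229568 = 2.9006 kg.

2.90 kg N per thousand sq ft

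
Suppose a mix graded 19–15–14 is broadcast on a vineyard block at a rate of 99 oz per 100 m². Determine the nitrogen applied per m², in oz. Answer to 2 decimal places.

0.19 oz N per sq m

nitrogen per 100 m² = 99 × 19% = 18.81 oz.
Convert to per m²: 18.81 × 0.01 = 0.1881 oz.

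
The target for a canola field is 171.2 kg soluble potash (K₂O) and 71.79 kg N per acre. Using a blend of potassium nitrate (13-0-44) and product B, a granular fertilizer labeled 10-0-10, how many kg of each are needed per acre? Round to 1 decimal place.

With a, b = kg per acre of potassium nitrate and product B:
K₂O: 0.44·a + 0.1·b = 171.2
N: 0.13·a + 0.1·b = 71.79
Eliminate b: (row1) − 0.1/0.1·(row2) → 0.31·a = 99.41, so a = 320.677.
Then b = (71.79 − 0.13·320.677) / 0.1 = 301.019.

320.7 kg potassium nitrate, 301.0 kg product B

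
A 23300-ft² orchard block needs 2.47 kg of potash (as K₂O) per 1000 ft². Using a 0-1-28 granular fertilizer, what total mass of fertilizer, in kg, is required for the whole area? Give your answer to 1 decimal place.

Product per 1000 ft² = 2.47 / 28% = 8.82143 kg.
Total product = 8.82143 × 23300 / 1000 = 205.539 kg.

205.5 kg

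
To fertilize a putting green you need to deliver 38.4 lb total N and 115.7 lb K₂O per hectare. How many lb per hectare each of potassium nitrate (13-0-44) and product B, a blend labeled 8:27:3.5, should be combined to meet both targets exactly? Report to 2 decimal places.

With a, b = lb per hectare of potassium nitrate and product B:
N: 0.13·a + 0.08·b = 38.4
K₂O: 0.44·a + 0.035·b = 115.7
Solving simultaneously: a = 258.1403, b = 60.522.

258.14 lb potassium nitrate, 60.52 lb product B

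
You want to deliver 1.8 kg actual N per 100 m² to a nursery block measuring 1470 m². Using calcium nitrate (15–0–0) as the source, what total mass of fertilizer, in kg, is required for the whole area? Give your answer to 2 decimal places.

Product per 100 m² = 1.8 / 15% = 12 kg.
Total product = 12 × 1470 / 100 = 176.4 kg.

176.40 kg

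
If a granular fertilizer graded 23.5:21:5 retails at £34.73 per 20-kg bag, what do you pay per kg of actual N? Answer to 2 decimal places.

N in bag = 20 × 23.5% = 4.7 kg.
Cost per kg N = £34.73 / 4.7 = £7.3894.

£7.39 per kg N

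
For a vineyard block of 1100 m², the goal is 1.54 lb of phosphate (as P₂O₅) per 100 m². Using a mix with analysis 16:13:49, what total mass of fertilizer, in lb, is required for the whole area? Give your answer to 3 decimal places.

130.308 lb

Product per 100 m² = 1.54 / 13% = 11.8462 lb.
Total product = 11.8462 × 1100 / 100 = 130.3077 lb.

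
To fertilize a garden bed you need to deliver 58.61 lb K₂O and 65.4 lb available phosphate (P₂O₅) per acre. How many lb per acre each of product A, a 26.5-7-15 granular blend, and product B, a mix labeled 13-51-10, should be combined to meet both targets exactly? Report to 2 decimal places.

Let a = lb of product A, b = lb of product B (per acre).
K₂O: 0.15·a + 0.1·b = 58.61
P₂O₅: 0.07·a + 0.51·b = 65.4
From row1: a = (58.61 − 0.1·b) / 0.15.
Into row2: 0.07·(58.61 − 0.1·b)/0.15 + 0.51·b = 65.4 → b = 82.1194, a = 335.987.

335.99 lb product A, 82.12 lb product B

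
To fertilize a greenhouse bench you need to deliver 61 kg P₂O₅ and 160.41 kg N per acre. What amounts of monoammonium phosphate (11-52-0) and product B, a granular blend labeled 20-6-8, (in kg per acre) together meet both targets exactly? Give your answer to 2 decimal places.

26.44 kg monoammonium phosphate, 787.51 kg product B

Per-acre balance (a = monoammonium phosphate, b = product B):
P₂O₅: 0.52·a + 0.06·b = 61
N: 0.11·a + 0.2·b = 160.41
Solving simultaneously: a = 26.4415, b = 787.507.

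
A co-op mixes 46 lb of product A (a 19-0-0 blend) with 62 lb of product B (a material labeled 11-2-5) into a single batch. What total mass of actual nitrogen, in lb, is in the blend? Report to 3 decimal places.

N mass = 19%×46 + 11%×62 = 15.56 lb.

15.560 lb N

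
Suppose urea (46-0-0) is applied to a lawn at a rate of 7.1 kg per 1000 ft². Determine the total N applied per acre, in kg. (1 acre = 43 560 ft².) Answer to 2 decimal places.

nitrogen per 1000 ft² = 7.1 × 46% = 3.266 kg.
Convert to per acre: 3.266 × 43.56 = 142.267 kg.

142.27 kg N per acre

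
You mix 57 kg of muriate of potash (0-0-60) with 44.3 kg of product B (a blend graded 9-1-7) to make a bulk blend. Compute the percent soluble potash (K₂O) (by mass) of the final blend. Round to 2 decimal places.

36.82% K₂O

Total mass = 57 + 44.3 = 101.3 kg.
K₂O mass = 60%×57 + 7%×44.3 = 37.301 kg.
% K₂O = 37.301 / 101.3 = 36.8223%.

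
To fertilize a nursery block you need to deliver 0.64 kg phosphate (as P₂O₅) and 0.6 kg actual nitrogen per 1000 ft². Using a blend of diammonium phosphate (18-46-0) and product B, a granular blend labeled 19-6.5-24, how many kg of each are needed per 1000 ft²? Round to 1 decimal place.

1.1 kg diammonium phosphate, 2.1 kg product B

With a, b = kg per 1000 ft² of diammonium phosphate and product B:
P₂O₅: 0.46·a + 0.065·b = 0.64
N: 0.18·a + 0.19·b = 0.6
Solving simultaneously: a = 1.09115, b = 2.12417.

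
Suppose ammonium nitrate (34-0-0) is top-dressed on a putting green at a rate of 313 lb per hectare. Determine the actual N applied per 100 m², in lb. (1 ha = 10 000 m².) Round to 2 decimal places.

nitrogen per hectare = 313 × 34% = 106.42 lb.
Convert to per 100 m²: 106.42 × 0.01 = 1.0642 lb.

1.06 lb N per hundred sq m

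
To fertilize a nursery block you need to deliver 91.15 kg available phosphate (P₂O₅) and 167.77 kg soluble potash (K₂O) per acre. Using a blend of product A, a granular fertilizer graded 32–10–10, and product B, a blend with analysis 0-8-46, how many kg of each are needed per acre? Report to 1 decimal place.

750.2 kg product A, 201.6 kg product B

Let a = kg of product A, b = kg of product B (per acre).
P₂O₅: 0.1·a + 0.08·b = 91.15
K₂O: 0.1·a + 0.46·b = 167.77
Eliminate b: (row1) − 0.08/0.46·(row2) → 0.0826087·a = 61.9726, so a = 750.195.
Then b = (167.77 − 0.1·750.195) / 0.46 = 201.632.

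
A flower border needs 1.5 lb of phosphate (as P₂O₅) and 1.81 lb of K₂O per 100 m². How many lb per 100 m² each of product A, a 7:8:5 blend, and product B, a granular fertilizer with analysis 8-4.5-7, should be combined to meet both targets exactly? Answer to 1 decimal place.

7.0 lb product A, 20.8 lb product B

Let a = lb of product A, b = lb of product B (per 100 m²).
P₂O₅: 0.08·a + 0.045·b = 1.5
K₂O: 0.05·a + 0.07·b = 1.81
From row1: a = (1.5 − 0.045·b) / 0.08.
Into row2: 0.05·(1.5 − 0.045·b)/0.08 + 0.07·b = 1.81 → b = 20.8358, a = 7.02985.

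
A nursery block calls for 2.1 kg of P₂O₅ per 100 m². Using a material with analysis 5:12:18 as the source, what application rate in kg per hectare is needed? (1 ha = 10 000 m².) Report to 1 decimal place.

1750.0 kg of product per hectare

Product per 100 m² = 2.1 / 12% = 17.5 kg.
Convert to per hectare: 17.5 × 100 = 1750 kg.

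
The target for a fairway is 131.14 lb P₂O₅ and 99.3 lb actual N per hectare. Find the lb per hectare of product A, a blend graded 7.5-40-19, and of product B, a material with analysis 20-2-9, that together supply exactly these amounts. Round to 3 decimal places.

Let a = lb of product A, b = lb of product B (per hectare).
P₂O₅: 0.4·a + 0.02·b = 131.14
N: 0.075·a + 0.2·b = 99.3
Solving simultaneously: a = 308.8153, b = 380.6943.

308.815 lb product A, 380.694 lb product B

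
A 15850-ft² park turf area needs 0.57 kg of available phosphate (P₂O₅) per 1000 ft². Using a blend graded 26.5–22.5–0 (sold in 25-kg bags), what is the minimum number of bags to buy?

Product per 1000 ft² = 0.57 / 22.5% = 2.53333 kg.
Total product = 2.53333 × 15850 / 1000 = 40.1533 kg.
Bags = ⌈40.1533 / 25⌉ = 2.

2 bags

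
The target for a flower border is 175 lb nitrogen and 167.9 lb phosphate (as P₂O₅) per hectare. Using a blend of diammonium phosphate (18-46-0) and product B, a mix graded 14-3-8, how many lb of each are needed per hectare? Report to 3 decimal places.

Per-hectare balance (a = diammonium phosphate, b = product B):
N: 0.18·a + 0.14·b = 175
P₂O₅: 0.46·a + 0.03·b = 167.9
Solving simultaneously: a = 309.4237, b = 852.16949.

309.424 lb diammonium phosphate, 852.169 lb product B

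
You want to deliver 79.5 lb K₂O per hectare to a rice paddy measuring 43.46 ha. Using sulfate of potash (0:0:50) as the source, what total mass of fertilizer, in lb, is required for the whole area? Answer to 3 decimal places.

Product per hectare = 79.5 / 50% = 159 lb.
Total product = 159 × 43.46 = 6910.14 lb.

6910.140 lb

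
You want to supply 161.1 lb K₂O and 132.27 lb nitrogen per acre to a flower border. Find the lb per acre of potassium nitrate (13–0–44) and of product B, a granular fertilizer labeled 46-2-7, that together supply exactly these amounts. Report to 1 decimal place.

Per-acre balance (a = potassium nitrate, b = product B):
K₂O: 0.44·a + 0.07·b = 161.1
N: 0.13·a + 0.46·b = 132.27
Eliminate a: (row1) − 0.44/0.13·(row2) → -1.48692·b = -286.583, so b = 192.736.
Back-substitute: a = (161.1 − 0.07·192.736) / 0.44 = 335.474.

335.5 lb potassium nitrate, 192.7 lb product B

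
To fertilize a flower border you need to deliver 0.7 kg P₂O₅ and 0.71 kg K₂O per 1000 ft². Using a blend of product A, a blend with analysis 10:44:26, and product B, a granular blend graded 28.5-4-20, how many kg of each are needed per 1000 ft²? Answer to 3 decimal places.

Per-1000 ft² balance (a = product A, b = product B):
P₂O₅: 0.44·a + 0.04·b = 0.7
K₂O: 0.26·a + 0.2·b = 0.71
Eliminate a: (row1) − 0.44/0.26·(row2) → -0.298462·b = -0.501538, so b = 1.68041.
Back-substitute: a = (0.7 − 0.04·1.68041) / 0.44 = 1.43814.

1.438 kg product A, 1.680 kg product B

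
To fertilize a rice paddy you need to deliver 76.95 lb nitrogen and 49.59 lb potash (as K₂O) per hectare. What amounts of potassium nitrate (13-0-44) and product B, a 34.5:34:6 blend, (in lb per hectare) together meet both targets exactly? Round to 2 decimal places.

86.75 lb potassium nitrate, 190.36 lb product B

Per-hectare balance (a = potassium nitrate, b = product B):
N: 0.13·a + 0.345·b = 76.95
K₂O: 0.44·a + 0.06·b = 49.59
Eliminate b: (row1) − 0.345/0.06·(row2) → -2.4·a = -208.193, so a = 86.7469.
Then b = (49.59 − 0.44·86.7469) / 0.06 = 190.356.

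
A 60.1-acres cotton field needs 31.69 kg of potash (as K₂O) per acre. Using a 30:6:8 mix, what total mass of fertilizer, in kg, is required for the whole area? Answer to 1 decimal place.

Product per acre = 31.69 / 8% = 396.125 kg.
Total product = 396.125 × 60.1 = 23807.11 kg.

23807.1 kg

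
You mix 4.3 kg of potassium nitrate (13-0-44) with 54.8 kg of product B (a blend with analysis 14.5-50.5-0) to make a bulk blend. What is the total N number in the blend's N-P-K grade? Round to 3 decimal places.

14.391% N

Total mass = 4.3 + 54.8 = 59.1 kg.
N mass = 13%×4.3 + 14.5%×54.8 = 8.505 kg.
% N = 8.505 / 59.1 = 14.3909%.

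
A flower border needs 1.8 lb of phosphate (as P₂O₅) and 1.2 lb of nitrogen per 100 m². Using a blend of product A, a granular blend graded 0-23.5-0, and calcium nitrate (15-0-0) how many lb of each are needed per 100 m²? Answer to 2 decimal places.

7.66 lb product A, 8.00 lb calcium nitrate

Per-100 m² balance (a = product A, b = calcium nitrate):
P₂O₅: 0.235·a + 0·b = 1.8
N: 0·a + 0.15·b = 1.2
Solving simultaneously: a = 7.65957, b = 8.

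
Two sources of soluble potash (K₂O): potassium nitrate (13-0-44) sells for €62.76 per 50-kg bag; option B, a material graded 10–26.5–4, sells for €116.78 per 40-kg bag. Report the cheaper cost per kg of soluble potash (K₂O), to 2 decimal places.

€2.85 per kg K₂O (potassium nitrate)

potassium nitrate: K₂O per bag = 50 × 44% = 22 kg; cost = 62.76 / 22 = €2.8527/kg K₂O.
option B: K₂O per bag = 40 × 4% = 1.6 kg; cost = 116.78 / 1.6 = €72.9875/kg K₂O.
potassium nitrate is cheaper.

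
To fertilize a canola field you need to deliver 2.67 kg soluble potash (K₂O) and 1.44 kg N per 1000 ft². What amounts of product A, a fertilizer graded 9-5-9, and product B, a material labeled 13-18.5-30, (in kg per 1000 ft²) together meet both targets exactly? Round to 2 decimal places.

5.55 kg product A, 7.24 kg product B

Let a = kg of product A, b = kg of product B (per 1000 ft²).
K₂O: 0.09·a + 0.3·b = 2.67
N: 0.09·a + 0.13·b = 1.44
Eliminate a: (row1) − 0.09/0.09·(row2) → 0.17·b = 1.23, so b = 7.23529.
Back-substitute: a = (2.67 − 0.3·7.23529) / 0.09 = 5.54902.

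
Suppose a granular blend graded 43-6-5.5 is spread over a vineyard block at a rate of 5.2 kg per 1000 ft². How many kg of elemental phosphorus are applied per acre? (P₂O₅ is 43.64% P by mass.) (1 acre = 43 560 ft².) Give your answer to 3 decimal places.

5.931 kg P per acre

P₂O₅ per 1000 ft² = 5.2 × 6% = 0.312 kg.
Elemental P = 0.312 × 0.4364 = 0.136157 kg per 1000 ft².
Convert to per acre: 0.136157 × 43.56 = 5.93099 kg.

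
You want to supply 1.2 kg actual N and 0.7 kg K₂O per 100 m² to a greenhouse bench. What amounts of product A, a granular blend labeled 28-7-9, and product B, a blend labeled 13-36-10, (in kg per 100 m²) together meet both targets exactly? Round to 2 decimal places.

With a, b = kg per 100 m² of product A and product B:
N: 0.28·a + 0.13·b = 1.2
K₂O: 0.09·a + 0.1·b = 0.7
Solving simultaneously: a = 1.77914, b = 5.39877.

1.78 kg product A, 5.40 kg product B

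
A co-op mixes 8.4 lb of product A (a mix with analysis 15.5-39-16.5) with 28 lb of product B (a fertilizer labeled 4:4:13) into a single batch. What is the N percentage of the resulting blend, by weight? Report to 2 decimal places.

Total mass = 8.4 + 28 = 36.4 lb.
N mass = 15.5%×8.4 + 4%×28 = 2.422 lb.
% N = 2.422 / 36.4 = 6.65385%.

6.65% N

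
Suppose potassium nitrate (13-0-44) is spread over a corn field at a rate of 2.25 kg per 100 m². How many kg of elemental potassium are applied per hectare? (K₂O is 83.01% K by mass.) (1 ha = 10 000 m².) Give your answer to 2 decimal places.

K₂O per 100 m² = 2.25 × 44% = 0.99 kg.
Elemental K = 0.99 × 0.8301 = 0.821799 kg per 100 m².
Convert to per hectare: 0.821799 × 100 = 82.1799 kg.

82.18 kg K per hectare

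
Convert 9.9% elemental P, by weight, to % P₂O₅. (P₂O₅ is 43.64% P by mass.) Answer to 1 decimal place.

22.7% P₂O₅

%P₂O₅ = 9.9 / 0.4364 = 22.6856%.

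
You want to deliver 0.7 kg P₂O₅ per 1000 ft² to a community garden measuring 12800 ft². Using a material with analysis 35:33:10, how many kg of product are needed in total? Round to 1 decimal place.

27.2 kg

Product per 1000 ft² = 0.7 / 33% = 2.12121 kg.
Total product = 2.12121 × 12800 / 1000 = 27.1515 kg.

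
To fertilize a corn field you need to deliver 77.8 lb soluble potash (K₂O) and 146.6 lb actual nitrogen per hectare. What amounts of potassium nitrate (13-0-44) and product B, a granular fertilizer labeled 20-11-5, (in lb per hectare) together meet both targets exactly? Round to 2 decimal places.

100.98 lb potassium nitrate, 667.36 lb product B

With a, b = lb per hectare of potassium nitrate and product B:
K₂O: 0.44·a + 0.05·b = 77.8
N: 0.13·a + 0.2·b = 146.6
Eliminate b: (row1) − 0.05/0.2·(row2) → 0.4075·a = 41.15, so a = 100.982.
Then b = (146.6 − 0.13·100.982) / 0.2 = 667.362.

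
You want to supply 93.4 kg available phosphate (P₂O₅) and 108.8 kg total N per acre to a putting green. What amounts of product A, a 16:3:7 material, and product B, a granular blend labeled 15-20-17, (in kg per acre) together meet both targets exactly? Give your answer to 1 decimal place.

Per-acre balance (a = product A, b = product B):
P₂O₅: 0.03·a + 0.2·b = 93.4
N: 0.16·a + 0.15·b = 108.8
From row1: a = (93.4 − 0.2·b) / 0.03.
Into row2: 0.16·(93.4 − 0.2·b)/0.03 + 0.15·b = 108.8 → b = 424.727, a = 281.818.

281.8 kg product A, 424.7 kg product B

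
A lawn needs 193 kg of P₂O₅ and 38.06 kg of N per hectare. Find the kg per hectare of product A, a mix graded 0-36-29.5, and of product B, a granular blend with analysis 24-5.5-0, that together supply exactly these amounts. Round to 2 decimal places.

Let a = kg of product A, b = kg of product B (per hectare).
P₂O₅: 0.36·a + 0.055·b = 193
N: 0·a + 0.24·b = 38.06
Solving simultaneously: a = 511.883, b = 158.583.

511.88 kg product A, 158.58 kg product B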